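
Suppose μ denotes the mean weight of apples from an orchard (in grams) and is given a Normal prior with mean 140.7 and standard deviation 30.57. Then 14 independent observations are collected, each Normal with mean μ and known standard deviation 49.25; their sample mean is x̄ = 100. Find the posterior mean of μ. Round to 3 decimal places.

With known σ, the Normal prior is conjugate. Weight on the data is w = (n/σ²)/(n/σ² + 1/τ₀²) = 0.00577186/(0.00577186+0.00107006) = 0.84360.
Posterior mean = w·x̄ + (1−w)·μ₀ = 0.84360·100 + 0.15640·140.7 = 106.365.

Posterior mean ≈ 106.365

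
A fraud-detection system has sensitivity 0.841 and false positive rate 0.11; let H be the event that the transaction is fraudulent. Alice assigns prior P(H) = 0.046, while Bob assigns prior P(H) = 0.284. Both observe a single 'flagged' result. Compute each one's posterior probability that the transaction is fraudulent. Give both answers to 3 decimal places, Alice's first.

Alice: 0.269; Bob: 0.752

The likelihood ratio for a 'flagged' result is 0.841/0.11 = 7.6455.
Alice: prior odds 0.046/0.954 = 0.048218; posterior odds 0.36865; posterior probability 0.269.
Bob: prior odds 0.284/0.716 = 0.39665; posterior odds 3.0326; posterior probability 0.752.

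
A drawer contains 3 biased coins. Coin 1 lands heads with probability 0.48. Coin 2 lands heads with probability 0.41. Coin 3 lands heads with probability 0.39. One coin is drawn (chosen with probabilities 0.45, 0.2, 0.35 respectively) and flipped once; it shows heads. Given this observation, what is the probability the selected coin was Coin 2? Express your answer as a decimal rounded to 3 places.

Posterior probability ≈ 0.189

Tabulate prior·likelihood by source: [1] prior 0.45, lik 0.48, product 0.2160; [2] prior 0.2, lik 0.41, product 0.08200; [3] prior 0.35, lik 0.39, product 0.1365.
Normalizing constant = 0.43450; the posterior for Coin 2 is its product over the sum, 0.08200/0.43450 = 0.189.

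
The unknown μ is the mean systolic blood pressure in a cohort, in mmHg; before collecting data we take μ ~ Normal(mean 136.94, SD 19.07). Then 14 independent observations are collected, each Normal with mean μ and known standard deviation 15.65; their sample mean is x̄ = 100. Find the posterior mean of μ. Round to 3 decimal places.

With known σ, the Normal prior is conjugate. Weight on the data is w = (n/σ²)/(n/σ² + 1/τ₀²) = 0.0571609/(0.0571609+0.00274978) = 0.95410.
Posterior mean = w·x̄ + (1−w)·μ₀ = 0.95410·100 + 0.045898·136.94 = 101.695.

Posterior mean ≈ 101.695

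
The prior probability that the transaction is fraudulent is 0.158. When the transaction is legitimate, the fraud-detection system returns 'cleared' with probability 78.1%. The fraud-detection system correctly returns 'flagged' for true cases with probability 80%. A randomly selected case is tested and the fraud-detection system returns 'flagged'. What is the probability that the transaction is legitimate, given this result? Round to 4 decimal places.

P(¬H | E) ≈ 0.5933

Write H for 'the transaction is fraudulent'. Prior odds H:¬H = 0.158/0.842 = 0.18765. For the 'flagged' outcome, the likelihood ratio is 0.8/0.219 = 3.6530.
Posterior odds = 0.18765 × 3.6530 = 0.68547, so P(H|E) = 0.68547/(1+0.68547) = 0.4067. Then P(¬H|E) = 1 − 0.4067 = 0.5933.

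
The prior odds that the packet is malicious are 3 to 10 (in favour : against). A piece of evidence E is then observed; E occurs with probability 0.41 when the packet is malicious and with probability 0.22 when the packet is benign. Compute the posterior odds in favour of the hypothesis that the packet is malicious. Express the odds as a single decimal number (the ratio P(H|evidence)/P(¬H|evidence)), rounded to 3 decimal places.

Prior odds = 3/10 = 0.30000. In log-odds, ln(0.30000) = -1.2040.
Add log likelihood ratio: ln(1.8636) = 0.62253.
Posterior log-odds = -0.58144, so posterior odds = exp(-0.58144) = 0.55909.

Posterior odds ≈ 0.559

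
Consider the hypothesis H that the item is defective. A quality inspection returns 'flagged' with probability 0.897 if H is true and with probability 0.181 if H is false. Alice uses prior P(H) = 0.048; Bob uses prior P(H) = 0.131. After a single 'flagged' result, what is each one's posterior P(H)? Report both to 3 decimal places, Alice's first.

The likelihood ratio for a 'flagged' result is 0.897/0.181 = 4.9558.
Alice: prior odds 0.048/0.952 = 0.050420; posterior odds 0.24987; posterior probability 0.200.
Bob: prior odds 0.131/0.869 = 0.15075; posterior odds 0.74708; posterior probability 0.428.

Alice: 0.200; Bob: 0.428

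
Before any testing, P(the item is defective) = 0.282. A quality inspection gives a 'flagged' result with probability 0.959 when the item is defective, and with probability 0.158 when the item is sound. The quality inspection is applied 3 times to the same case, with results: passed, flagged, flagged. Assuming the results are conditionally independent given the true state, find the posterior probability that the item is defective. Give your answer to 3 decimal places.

Posterior P(H) ≈ 0.413

With H the event that the item is defective, the joint likelihood of the observed sequence is P(data|H) = 0.041·0.959·0.959 = 0.037707 and P(data|¬H) = 0.842·0.158·0.158 = 0.021020.
Bayes: P(H|data) = 0.282·0.037707 / (0.282·0.037707 + 0.718·0.021020) = 0.010633/0.025725 = 0.4133.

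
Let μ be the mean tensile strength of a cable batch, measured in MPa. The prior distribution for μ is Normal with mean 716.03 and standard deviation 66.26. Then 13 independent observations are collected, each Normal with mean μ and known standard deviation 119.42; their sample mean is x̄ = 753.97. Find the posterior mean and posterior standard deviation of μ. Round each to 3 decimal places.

Prior precision 1/τ₀² = 1/66.26² = 0.00022777; data precision n/σ² = 13/119.42² = 0.00091157.
Posterior precision = 0.00022777 + 0.00091157 = 0.00113934, giving posterior SD = 1/√0.00113934 = 29.626.
Posterior mean = (0.00022777·716.03 + 0.00091157·753.97) / 0.00113934 = 746.385.

Posterior mean ≈ 746.385; posterior SD ≈ 29.626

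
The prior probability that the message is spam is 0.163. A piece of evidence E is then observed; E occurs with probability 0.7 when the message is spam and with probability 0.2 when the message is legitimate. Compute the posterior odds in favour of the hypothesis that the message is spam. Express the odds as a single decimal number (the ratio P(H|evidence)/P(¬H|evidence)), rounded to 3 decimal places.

Prior odds = 0.163/(1−0.163) = 0.19474.
Likelihood ratio for E = 0.7/0.2 = 3.5000.
Posterior odds = prior odds × LR = 0.68160.

Posterior odds ≈ 0.682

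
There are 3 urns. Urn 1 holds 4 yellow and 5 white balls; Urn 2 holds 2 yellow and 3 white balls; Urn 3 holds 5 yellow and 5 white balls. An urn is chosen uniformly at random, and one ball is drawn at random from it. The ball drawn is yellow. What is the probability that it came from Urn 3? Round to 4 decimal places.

Tabulate prior·likelihood by source: [1] prior 0.333333, lik 0.4444, product 0.1481; [2] prior 0.333333, lik 0.4, product 0.1333; [3] prior 0.333333, lik 0.5, product 0.1667.
Normalizing constant = 0.44815; the posterior for Urn 3 is its product over the sum, 0.1667/0.44815 = 0.3719.

Posterior probability ≈ 0.3719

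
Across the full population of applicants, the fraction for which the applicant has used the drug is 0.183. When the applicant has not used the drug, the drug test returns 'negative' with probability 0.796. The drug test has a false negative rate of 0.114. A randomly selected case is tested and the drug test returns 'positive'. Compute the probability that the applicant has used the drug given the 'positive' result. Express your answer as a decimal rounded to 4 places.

P(H | E) ≈ 0.4931

Let H be the event that the applicant has used the drug. P(H) = 0.183, so P(¬H) = 0.817. With E the 'positive' result, P(E|H) = 0.886 and P(E|¬H) = 0.204.
P(E) = 0.886·0.183 + 0.204·0.817 = 0.16214 + 0.16667 = 0.32881.
By Bayes' theorem, P(H|E) = 0.16214 / 0.32881 = 0.4931.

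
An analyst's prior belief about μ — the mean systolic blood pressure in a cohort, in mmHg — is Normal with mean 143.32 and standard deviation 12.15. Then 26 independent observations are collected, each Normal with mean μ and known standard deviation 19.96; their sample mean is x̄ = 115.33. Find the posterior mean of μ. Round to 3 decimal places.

Prior precision 1/τ₀² = 1/12.15² = 0.00677404; data precision n/σ² = 26/19.96² = 0.0652608.
Posterior precision = 0.00677404 + 0.0652608 = 0.0720348.
Posterior mean = (0.00677404·143.32 + 0.0652608·115.33) / 0.0720348 = 117.962.

Posterior mean ≈ 117.962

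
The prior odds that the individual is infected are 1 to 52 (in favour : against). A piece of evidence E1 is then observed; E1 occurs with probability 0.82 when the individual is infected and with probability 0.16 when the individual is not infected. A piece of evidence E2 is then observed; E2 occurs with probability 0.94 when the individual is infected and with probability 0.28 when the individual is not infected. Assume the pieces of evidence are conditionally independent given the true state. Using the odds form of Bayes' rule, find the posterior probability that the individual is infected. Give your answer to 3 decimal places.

Prior odds = 1/52 = 0.019231.
Likelihood ratio for E1 = 0.82/0.16 = 5.1250.
Likelihood ratio for E2 = 0.94/0.28 = 3.3571.
Posterior odds = prior odds × LR₁ × LR₂ = 0.33087.
Posterior probability = odds/(1+odds) = 0.33087/1.3309 = 0.249.

Posterior probability ≈ 0.249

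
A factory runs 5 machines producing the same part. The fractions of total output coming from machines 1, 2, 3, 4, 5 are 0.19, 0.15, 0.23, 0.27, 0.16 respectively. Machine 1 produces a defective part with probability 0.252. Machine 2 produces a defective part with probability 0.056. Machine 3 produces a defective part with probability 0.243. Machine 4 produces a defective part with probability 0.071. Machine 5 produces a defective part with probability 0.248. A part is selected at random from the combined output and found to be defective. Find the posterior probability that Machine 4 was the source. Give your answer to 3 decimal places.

Posterior probability ≈ 0.112

P(defective|M1) = 0.252; P(defective|M2) = 0.056; P(defective|M3) = 0.243; P(defective|M4) = 0.071; P(defective|M5) = 0.248.
Prior × likelihood for each source: 0.19·0.252=0.04788, 0.15·0.056=0.008400, 0.23·0.243=0.05589, 0.27·0.071=0.01917, 0.16·0.248=0.03968. Summing gives P(defective) = 0.17102.
P(Machine 4 | defective) = 0.01917 / 0.17102 = 0.112.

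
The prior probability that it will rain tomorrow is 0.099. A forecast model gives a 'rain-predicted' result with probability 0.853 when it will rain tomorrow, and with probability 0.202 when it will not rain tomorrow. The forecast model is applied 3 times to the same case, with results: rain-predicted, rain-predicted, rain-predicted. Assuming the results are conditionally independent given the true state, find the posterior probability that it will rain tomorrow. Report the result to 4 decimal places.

Posterior P(H) ≈ 0.8922

With H the event that it will rain tomorrow, the joint likelihood of the observed sequence is P(data|H) = 0.853·0.853·0.853 = 0.62065 and P(data|¬H) = 0.202·0.202·0.202 = 0.0082424.
Bayes: P(H|data) = 0.099·0.62065 / (0.099·0.62065 + 0.901·0.0082424) = 0.061444/0.068871 = 0.8922.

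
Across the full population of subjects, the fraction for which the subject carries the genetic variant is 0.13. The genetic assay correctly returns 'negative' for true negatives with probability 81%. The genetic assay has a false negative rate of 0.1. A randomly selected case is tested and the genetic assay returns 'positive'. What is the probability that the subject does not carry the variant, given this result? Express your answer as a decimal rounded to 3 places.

Let H be the event that the subject carries the genetic variant. P(H) = 0.13, so P(¬H) = 0.87. With E the 'positive' result, P(E|H) = 0.9 and P(E|¬H) = 0.19.
P(E) = 0.9·0.13 + 0.19·0.87 = 0.11700 + 0.16530 = 0.28230.
By Bayes' theorem, P(H|E) = 0.11700 / 0.28230 = 0.414. Hence P(¬H|E) = 1 − 0.414 = 0.586.

P(¬H | E) ≈ 0.586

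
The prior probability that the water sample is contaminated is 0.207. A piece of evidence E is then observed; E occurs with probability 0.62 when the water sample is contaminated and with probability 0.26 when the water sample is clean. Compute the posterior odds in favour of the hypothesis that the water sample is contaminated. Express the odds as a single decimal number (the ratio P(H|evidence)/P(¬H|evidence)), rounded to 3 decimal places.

Prior odds = 0.207/(1−0.207) = 0.26103.
Likelihood ratio for E = 0.62/0.26 = 2.3846.
Posterior odds = prior odds × LR = 0.62247.

Posterior odds ≈ 0.622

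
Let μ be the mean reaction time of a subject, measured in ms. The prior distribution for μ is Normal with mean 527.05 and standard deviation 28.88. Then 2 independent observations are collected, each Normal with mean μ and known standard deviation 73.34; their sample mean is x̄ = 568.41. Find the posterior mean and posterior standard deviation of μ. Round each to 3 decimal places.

Prior precision 1/τ₀² = 1/28.88² = 0.00119896; data precision n/σ² = 2/73.34² = 0.00037183.
Posterior precision = 0.00119896 + 0.00037183 = 0.00157080, giving posterior SD = 1/√0.00157080 = 25.231.
Posterior mean = (0.00119896·527.05 + 0.00037183·568.41) / 0.00157080 = 536.841.

Posterior mean ≈ 536.841; posterior SD ≈ 25.231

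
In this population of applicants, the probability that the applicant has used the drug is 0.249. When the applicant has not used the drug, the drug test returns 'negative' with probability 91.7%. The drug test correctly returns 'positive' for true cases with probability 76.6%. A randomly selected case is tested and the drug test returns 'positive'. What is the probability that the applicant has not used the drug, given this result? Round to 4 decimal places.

Write H for 'the applicant has used the drug'. Prior odds H:¬H = 0.249/0.751 = 0.33156. For the 'positive' outcome, the likelihood ratio is 0.766/0.083 = 9.2289.
Posterior odds = 0.33156 × 9.2289 = 3.0599, so P(H|E) = 3.0599/(1+3.0599) = 0.7537. Then P(¬H|E) = 1 − 0.7537 = 0.2463.

P(¬H | E) ≈ 0.2463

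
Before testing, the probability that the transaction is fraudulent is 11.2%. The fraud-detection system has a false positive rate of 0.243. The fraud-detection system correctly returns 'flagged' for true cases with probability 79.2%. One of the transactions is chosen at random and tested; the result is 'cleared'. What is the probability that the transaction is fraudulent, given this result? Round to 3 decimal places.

P(H | E) ≈ 0.033

Write H for 'the transaction is fraudulent'. Prior odds H:¬H = 0.112/0.888 = 0.12613. For the 'cleared' outcome, the likelihood ratio is 0.208/0.757 = 0.27477.
Posterior odds = 0.12613 × 0.27477 = 0.034656, so P(H|E) = 0.034656/(1+0.034656) = 0.033.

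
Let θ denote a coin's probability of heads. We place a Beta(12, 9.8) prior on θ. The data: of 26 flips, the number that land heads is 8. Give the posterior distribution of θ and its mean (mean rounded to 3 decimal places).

Posterior: Beta(20, 27.8); mean ≈ 0.418

Observing 8 successes and 18 failures updates Beta(12, 9.8) by adding the success and failure counts to the two shape parameters: α = 12+8 = 20, β = 9.8+18 = 27.8.
E[θ | data] = 20/(20+27.8) = 0.418.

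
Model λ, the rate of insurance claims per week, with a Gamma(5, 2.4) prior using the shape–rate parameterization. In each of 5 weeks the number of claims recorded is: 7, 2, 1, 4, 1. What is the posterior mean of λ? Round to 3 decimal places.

Total count ∑xᵢ = 15 over n = 5 weeks.
Gamma is conjugate to the Poisson likelihood: posterior is Gamma(shape = 5+15 = 20, rate = 2.4+5 = 7.4).
E[λ | data] = 20/7.4 = 2.703.

Posterior mean ≈ 2.703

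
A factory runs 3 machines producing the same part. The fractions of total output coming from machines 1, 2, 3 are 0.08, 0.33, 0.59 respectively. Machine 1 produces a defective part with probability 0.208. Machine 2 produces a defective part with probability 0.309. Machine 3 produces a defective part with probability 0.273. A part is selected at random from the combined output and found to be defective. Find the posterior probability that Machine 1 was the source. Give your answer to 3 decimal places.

P(defective|M1) = 0.208; P(defective|M2) = 0.309; P(defective|M3) = 0.273.
Prior × likelihood for each source: 0.08·0.208=0.01664, 0.33·0.309=0.1020, 0.59·0.273=0.1611. Summing gives P(defective) = 0.27968.
P(Machine 1 | defective) = 0.01664 / 0.27968 = 0.059.

Posterior probability ≈ 0.059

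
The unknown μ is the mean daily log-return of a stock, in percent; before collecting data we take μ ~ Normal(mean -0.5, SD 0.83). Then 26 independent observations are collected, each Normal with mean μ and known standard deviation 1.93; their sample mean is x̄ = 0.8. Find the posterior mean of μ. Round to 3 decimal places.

With known σ, the Normal prior is conjugate. Weight on the data is w = (n/σ²)/(n/σ² + 1/τ₀²) = 6.98005/(6.98005+1.45159) = 0.82784.
Posterior mean = w·x̄ + (1−w)·μ₀ = 0.82784·0.8 + 0.17216·-0.5 = 0.576.

Posterior mean ≈ 0.576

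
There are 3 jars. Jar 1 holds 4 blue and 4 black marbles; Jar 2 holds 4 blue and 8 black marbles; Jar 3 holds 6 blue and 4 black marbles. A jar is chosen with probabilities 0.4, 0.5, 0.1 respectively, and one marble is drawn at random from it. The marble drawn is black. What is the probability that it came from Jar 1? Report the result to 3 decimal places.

P(black|Jar 1) = 0.5; P(black|Jar 2) = 0.6667; P(black|Jar 3) = 0.4.
Prior × likelihood for each source: 0.4·0.5=0.2000, 0.5·0.6667=0.3333, 0.1·0.4=0.04000. Summing gives P(black) = 0.57333.
P(Jar 1 | black) = 0.2000 / 0.57333 = 0.349.

Posterior probability ≈ 0.349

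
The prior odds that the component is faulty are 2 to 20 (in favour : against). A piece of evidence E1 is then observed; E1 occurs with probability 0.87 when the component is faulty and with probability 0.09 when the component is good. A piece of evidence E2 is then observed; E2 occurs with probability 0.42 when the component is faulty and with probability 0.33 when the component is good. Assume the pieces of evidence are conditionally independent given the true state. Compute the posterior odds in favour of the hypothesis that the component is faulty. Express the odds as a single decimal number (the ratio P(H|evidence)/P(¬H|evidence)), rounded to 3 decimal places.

Posterior odds ≈ 1.230

Prior odds = 2/20 = 0.10000. In log-odds, ln(0.10000) = -2.3026.
Add log likelihood ratios: ln(9.6667) + ln(1.2727) = 2.5098.
Posterior log-odds = 0.20726, so posterior odds = exp(0.20726) = 1.2303.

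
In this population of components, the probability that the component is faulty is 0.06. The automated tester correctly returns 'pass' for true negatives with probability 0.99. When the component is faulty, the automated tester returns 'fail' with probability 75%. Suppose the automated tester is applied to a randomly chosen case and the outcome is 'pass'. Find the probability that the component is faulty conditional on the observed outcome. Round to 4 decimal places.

Let H be the event that the component is faulty. P(H) = 0.06, so P(¬H) = 0.94. With E the 'pass' result, P(E|H) = 0.25 and P(E|¬H) = 0.99.
P(E) = 0.25·0.06 + 0.99·0.94 = 0.015000 + 0.93060 = 0.94560.
By Bayes' theorem, P(H|E) = 0.015000 / 0.94560 = 0.0159.

P(H | E) ≈ 0.0159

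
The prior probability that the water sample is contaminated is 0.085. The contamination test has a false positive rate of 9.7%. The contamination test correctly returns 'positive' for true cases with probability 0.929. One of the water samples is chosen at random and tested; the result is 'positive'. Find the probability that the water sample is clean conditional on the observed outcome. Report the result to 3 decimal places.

P(¬H | E) ≈ 0.529

Write H for 'the water sample is contaminated'. Prior odds H:¬H = 0.085/0.915 = 0.092896. For the 'positive' outcome, the likelihood ratio is 0.929/0.097 = 9.5773.
Posterior odds = 0.092896 × 9.5773 = 0.88970, so P(H|E) = 0.88970/(1+0.88970) = 0.471. Then P(¬H|E) = 1 − 0.471 = 0.529.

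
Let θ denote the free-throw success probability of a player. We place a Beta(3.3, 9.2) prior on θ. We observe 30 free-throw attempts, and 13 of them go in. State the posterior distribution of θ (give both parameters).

Posterior: Beta(16.3, 26.2)

Observing 13 successes and 17 failures updates Beta(3.3, 9.2) by adding the success and failure counts to the two shape parameters: α = 3.3+13 = 16.3, β = 9.2+17 = 26.2.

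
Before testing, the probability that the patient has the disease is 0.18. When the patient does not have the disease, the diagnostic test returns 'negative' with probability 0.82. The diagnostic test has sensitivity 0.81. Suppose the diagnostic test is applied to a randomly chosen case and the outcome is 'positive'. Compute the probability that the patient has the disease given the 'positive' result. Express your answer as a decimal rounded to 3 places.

Write H for 'the patient has the disease'. Prior odds H:¬H = 0.18/0.82 = 0.21951. For the 'positive' outcome, the likelihood ratio is 0.81/0.18 = 4.5000.
Posterior odds = 0.21951 × 4.5000 = 0.98780, so P(H|E) = 0.98780/(1+0.98780) = 0.497.

P(H | E) ≈ 0.497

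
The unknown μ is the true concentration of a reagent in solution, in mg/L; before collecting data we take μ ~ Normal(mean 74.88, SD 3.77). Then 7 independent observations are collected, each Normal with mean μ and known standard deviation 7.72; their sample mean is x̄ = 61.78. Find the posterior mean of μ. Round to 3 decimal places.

Posterior mean ≈ 66.688

With known σ, the Normal prior is conjugate. Weight on the data is w = (n/σ²)/(n/σ² + 1/τ₀²) = 0.117453/(0.117453+0.0703586) = 0.62538.
Posterior mean = w·x̄ + (1−w)·μ₀ = 0.62538·61.78 + 0.37462·74.88 = 66.688.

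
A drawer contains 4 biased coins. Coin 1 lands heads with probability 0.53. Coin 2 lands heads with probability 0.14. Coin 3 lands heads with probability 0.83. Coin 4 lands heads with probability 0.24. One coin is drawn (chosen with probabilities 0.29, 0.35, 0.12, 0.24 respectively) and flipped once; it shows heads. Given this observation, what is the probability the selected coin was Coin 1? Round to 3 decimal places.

Posterior probability ≈ 0.427

P(heads|C1) = 0.53; P(heads|C2) = 0.14; P(heads|C3) = 0.83; P(heads|C4) = 0.24.
Prior × likelihood for each source: 0.29·0.53=0.1537, 0.35·0.14=0.04900, 0.12·0.83=0.09960, 0.24·0.24=0.05760. Summing gives P(heads) = 0.35990.
P(Coin 1 | heads) = 0.1537 / 0.35990 = 0.427.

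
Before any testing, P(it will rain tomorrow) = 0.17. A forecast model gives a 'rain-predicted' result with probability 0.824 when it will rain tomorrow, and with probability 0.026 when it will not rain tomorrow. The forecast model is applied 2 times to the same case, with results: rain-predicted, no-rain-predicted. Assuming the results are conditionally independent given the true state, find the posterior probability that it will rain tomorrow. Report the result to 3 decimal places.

Posterior P(H) ≈ 0.540

Let H be the event that it will rain tomorrow; start with P(H) = 0.17. P('rain-predicted'|H) = 0.824, P('rain-predicted'|¬H) = 0.026.
Update on result 1 ('rain-predicted'): P(H) ← 0.824·0.1700 / (0.824·0.1700 + 0.026·0.8300) = 0.14008/0.16166 = 0.8665.
Update on result 2 ('no-rain-predicted'): P(H) ← 0.176·0.8665 / (0.176·0.8665 + 0.974·0.1335) = 0.15251/0.28253 = 0.5398.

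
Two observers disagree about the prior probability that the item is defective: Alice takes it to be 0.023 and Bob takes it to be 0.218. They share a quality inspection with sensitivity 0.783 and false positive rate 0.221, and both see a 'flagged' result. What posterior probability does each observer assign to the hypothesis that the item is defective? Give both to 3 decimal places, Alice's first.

Alice: 0.077; Bob: 0.497

The likelihood ratio for a 'flagged' result is 0.783/0.221 = 3.5430.
Alice: prior odds 0.023/0.977 = 0.023541; posterior odds 0.083407; posterior probability 0.077.
Bob: prior odds 0.218/0.782 = 0.27877; posterior odds 0.98769; posterior probability 0.497.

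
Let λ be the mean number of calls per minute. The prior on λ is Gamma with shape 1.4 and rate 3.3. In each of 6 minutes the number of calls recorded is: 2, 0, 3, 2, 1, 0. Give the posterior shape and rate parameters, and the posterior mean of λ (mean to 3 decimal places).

Posterior: Gamma(shape=9.4, rate=9.3); mean ≈ 1.011

Total count ∑xᵢ = 8 over n = 6 minutes.
Gamma is conjugate to the Poisson likelihood: posterior is Gamma(shape = 1.4+8 = 9.4, rate = 3.3+6 = 9.3).
E[λ | data] = 9.4/9.3 = 1.011.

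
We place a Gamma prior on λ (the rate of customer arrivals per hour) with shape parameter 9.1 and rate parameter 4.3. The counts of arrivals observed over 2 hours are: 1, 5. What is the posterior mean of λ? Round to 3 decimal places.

Posterior mean ≈ 2.397

The Poisson likelihood adds the total count to the shape and the number of exposure periods to the rate. Here ∑xᵢ = 6 and n = 2, so shape 9.1→15.1 and rate 4.3→6.3.
Posterior mean = shape/rate = 15.1/6.3 = 2.397.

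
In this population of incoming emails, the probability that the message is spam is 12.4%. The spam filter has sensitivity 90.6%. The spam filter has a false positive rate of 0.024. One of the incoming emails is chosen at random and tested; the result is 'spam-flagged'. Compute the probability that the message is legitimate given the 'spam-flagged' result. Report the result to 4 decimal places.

Let H be the event that the message is spam. P(H) = 0.124, so P(¬H) = 0.876. With E the 'spam-flagged' result, P(E|H) = 0.906 and P(E|¬H) = 0.024.
P(E) = 0.906·0.124 + 0.024·0.876 = 0.11234 + 0.021024 = 0.13337.
By Bayes' theorem, P(H|E) = 0.11234 / 0.13337 = 0.8424. Hence P(¬H|E) = 1 − 0.8424 = 0.1576.

P(¬H | E) ≈ 0.1576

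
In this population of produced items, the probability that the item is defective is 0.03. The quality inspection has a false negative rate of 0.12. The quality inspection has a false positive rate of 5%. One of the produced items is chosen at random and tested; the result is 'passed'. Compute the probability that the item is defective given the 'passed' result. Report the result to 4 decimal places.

Let H be the event that the item is defective. P(H) = 0.03, so P(¬H) = 0.97. With E the 'passed' result, P(E|H) = 0.12 and P(E|¬H) = 0.95.
P(E) = 0.12·0.03 + 0.95·0.97 = 0.0036000 + 0.92150 = 0.92510.
By Bayes' theorem, P(H|E) = 0.0036000 / 0.92510 = 0.0039.

P(H | E) ≈ 0.0039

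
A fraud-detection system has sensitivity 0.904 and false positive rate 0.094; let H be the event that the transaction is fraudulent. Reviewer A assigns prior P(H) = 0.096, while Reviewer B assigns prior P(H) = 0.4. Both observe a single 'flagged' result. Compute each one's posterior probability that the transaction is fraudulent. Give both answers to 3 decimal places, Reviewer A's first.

Reviewer A: 0.505; Reviewer B: 0.865

The likelihood ratio for a 'flagged' result is 0.904/0.094 = 9.6170.
Reviewer A: prior odds 0.096/0.904 = 0.10619; posterior odds 1.0213; posterior probability 0.505.
Reviewer B: prior odds 0.4/0.6 = 0.66667; posterior odds 6.4113; posterior probability 0.865.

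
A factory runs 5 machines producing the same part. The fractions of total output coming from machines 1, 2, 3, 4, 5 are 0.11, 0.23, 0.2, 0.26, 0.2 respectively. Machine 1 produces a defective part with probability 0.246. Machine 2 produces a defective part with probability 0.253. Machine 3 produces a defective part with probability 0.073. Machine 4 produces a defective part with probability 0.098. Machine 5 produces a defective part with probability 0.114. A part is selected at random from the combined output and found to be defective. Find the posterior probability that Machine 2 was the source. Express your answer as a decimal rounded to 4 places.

P(defective|M1) = 0.246; P(defective|M2) = 0.253; P(defective|M3) = 0.073; P(defective|M4) = 0.098; P(defective|M5) = 0.114.
Prior × likelihood for each source: 0.11·0.246=0.02706, 0.23·0.253=0.05819, 0.2·0.073=0.01460, 0.26·0.098=0.02548, 0.2·0.114=0.02280. Summing gives P(defective) = 0.14813.
P(Machine 2 | defective) = 0.05819 / 0.14813 = 0.3928.

Posterior probability ≈ 0.3928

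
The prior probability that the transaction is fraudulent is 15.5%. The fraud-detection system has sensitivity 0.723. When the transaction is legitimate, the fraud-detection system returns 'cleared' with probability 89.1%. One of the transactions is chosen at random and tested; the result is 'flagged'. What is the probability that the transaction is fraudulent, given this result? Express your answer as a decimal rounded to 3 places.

Write H for 'the transaction is fraudulent'. Prior odds H:¬H = 0.155/0.845 = 0.18343. For the 'flagged' outcome, the likelihood ratio is 0.723/0.109 = 6.6330.
Posterior odds = 0.18343 × 6.6330 = 1.2167, so P(H|E) = 1.2167/(1+1.2167) = 0.549.

P(H | E) ≈ 0.549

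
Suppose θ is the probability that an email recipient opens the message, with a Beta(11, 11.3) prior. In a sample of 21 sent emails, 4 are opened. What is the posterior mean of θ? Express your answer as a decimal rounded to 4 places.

The binomial likelihood is conjugate to the Beta prior: with 4 successes and 17 failures, the posterior is Beta(11+4, 11.3+17) = Beta(15, 28.3).
E[θ | data] = 15/(15+28.3) = 0.3464.

Posterior mean ≈ 0.3464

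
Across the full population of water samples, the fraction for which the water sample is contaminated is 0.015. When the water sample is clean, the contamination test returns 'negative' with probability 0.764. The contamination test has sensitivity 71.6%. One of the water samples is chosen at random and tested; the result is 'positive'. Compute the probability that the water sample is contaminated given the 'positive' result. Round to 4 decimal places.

P(H | E) ≈ 0.0442

Let H be the event that the water sample is contaminated. P(H) = 0.015, so P(¬H) = 0.985. With E the 'positive' result, P(E|H) = 0.716 and P(E|¬H) = 0.236.
P(E) = 0.716·0.015 + 0.236·0.985 = 0.010740 + 0.23246 = 0.24320.
By Bayes' theorem, P(H|E) = 0.010740 / 0.24320 = 0.0442.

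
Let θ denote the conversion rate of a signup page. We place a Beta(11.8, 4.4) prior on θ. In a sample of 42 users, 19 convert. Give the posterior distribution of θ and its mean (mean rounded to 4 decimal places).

Observing 19 successes and 23 failures updates Beta(11.8, 4.4) by adding the success and failure counts to the two shape parameters: α = 11.8+19 = 30.8, β = 4.4+23 = 27.4.
Posterior mean = α/(α+β) = 30.8/58.2 = 0.5292.

Posterior: Beta(30.8, 27.4); mean ≈ 0.5292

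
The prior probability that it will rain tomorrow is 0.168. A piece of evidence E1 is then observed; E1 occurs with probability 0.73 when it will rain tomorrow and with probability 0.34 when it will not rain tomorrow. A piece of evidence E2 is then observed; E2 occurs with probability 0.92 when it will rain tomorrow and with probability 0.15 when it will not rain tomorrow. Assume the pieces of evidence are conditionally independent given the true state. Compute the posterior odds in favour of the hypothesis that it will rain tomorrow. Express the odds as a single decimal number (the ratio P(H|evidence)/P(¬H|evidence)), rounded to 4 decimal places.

Prior odds = 0.168/(1−0.168) = 0.20192. In log-odds, ln(0.20192) = -1.5999.
Add log likelihood ratios: ln(2.1471) + ln(6.1333) = 2.5778.
Posterior log-odds = 0.97797, so posterior odds = exp(0.97797) = 2.6590.

Posterior odds ≈ 2.6590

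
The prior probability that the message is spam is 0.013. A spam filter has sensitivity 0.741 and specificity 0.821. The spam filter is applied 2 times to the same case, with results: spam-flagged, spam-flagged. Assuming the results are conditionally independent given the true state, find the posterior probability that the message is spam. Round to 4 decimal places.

Posterior P(H) ≈ 0.1841

Let H be the event that the message is spam; start with P(H) = 0.013. P('spam-flagged'|H) = 0.741, P('spam-flagged'|¬H) = 0.179.
Update on result 1 ('spam-flagged'): P(H) ← 0.741·0.0130 / (0.741·0.0130 + 0.179·0.9870) = 0.0096330/0.18631 = 0.0517.
Update on result 2 ('spam-flagged'): P(H) ← 0.741·0.0517 / (0.741·0.0517 + 0.179·0.9483) = 0.038314/0.20806 = 0.1841.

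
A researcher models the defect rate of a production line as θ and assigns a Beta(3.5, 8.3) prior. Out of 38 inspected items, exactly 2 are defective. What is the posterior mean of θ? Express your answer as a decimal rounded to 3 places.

Posterior mean ≈ 0.110

Observing 2 successes and 36 failures updates Beta(3.5, 8.3) by adding the success and failure counts to the two shape parameters: α = 3.5+2 = 5.5, β = 8.3+36 = 44.3.
Posterior mean = α/(α+β) = 5.5/49.8 = 0.110.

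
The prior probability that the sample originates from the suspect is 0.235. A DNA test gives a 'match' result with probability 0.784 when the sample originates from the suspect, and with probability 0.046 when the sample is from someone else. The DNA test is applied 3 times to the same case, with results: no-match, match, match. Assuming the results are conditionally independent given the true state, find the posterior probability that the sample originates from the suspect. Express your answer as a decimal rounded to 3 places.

Posterior P(H) ≈ 0.953

Let H be the event that the sample originates from the suspect; start with P(H) = 0.235. P('match'|H) = 0.784, P('match'|¬H) = 0.046.
Update on result 1 ('no-match'): P(H) ← 0.216·0.2350 / (0.216·0.2350 + 0.954·0.7650) = 0.050760/0.78057 = 0.0650.
Update on result 2 ('match'): P(H) ← 0.784·0.0650 / (0.784·0.0650 + 0.046·0.9350) = 0.050983/0.093992 = 0.5424.
Update on result 3 ('match'): P(H) ← 0.784·0.5424 / (0.784·0.5424 + 0.046·0.4576) = 0.42526/0.44631 = 0.9528.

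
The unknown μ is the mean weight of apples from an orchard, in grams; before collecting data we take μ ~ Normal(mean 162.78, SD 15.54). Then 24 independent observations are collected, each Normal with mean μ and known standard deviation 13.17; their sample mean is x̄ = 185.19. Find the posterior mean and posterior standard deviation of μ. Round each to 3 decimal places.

Prior precision 1/τ₀² = 1/15.54² = 0.00414093; data precision n/σ² = 24/13.17² = 0.138369.
Posterior precision = 0.00414093 + 0.138369 = 0.142510, giving posterior SD = 1/√0.142510 = 2.649.
Posterior mean = (0.00414093·162.78 + 0.138369·185.19) / 0.142510 = 184.539.

Posterior mean ≈ 184.539; posterior SD ≈ 2.649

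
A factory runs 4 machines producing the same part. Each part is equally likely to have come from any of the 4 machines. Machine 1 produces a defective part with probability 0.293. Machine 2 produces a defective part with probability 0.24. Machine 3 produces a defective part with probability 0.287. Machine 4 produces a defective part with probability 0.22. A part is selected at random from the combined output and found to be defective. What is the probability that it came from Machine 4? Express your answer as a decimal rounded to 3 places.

Posterior probability ≈ 0.212

P(defective|M1) = 0.293; P(defective|M2) = 0.24; P(defective|M3) = 0.287; P(defective|M4) = 0.22.
Prior × likelihood for each source: 0.25·0.293=0.07325, 0.25·0.24=0.06000, 0.25·0.287=0.07175, 0.25·0.22=0.05500. Summing gives P(defective) = 0.26000.
P(Machine 4 | defective) = 0.05500 / 0.26000 = 0.212.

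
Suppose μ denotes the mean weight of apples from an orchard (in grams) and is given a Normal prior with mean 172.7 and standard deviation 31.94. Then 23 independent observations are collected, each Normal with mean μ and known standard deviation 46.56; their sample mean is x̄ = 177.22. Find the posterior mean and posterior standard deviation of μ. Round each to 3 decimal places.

Posterior mean ≈ 176.838; posterior SD ≈ 9.289

Prior precision 1/τ₀² = 1/31.94² = 0.00098023; data precision n/σ² = 23/46.56² = 0.0106097.
Posterior precision = 0.00098023 + 0.0106097 = 0.0115899, giving posterior SD = 1/√0.0115899 = 9.289.
Posterior mean = (0.00098023·172.7 + 0.0106097·177.22) / 0.0115899 = 176.838.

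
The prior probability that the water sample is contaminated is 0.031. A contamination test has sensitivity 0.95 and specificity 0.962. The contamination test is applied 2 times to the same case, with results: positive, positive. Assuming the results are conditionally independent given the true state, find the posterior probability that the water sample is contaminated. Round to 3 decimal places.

Posterior P(H) ≈ 0.952

Let H be the event that the water sample is contaminated; start with P(H) = 0.031. P('positive'|H) = 0.95, P('positive'|¬H) = 0.038.
Update on result 1 ('positive'): P(H) ← 0.95·0.0310 / (0.95·0.0310 + 0.038·0.9690) = 0.029450/0.066272 = 0.4444.
Update on result 2 ('positive'): P(H) ← 0.95·0.4444 / (0.95·0.4444 + 0.038·0.5556) = 0.42216/0.44328 = 0.9524.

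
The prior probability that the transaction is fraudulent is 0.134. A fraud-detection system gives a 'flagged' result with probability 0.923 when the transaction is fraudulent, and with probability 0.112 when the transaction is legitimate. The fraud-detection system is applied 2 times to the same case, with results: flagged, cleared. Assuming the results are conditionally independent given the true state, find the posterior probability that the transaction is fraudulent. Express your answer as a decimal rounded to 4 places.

With H the event that the transaction is fraudulent, the joint likelihood of the observed sequence is P(data|H) = 0.923·0.077 = 0.071071 and P(data|¬H) = 0.112·0.888 = 0.099456.
Bayes: P(H|data) = 0.134·0.071071 / (0.134·0.071071 + 0.866·0.099456) = 0.0095235/0.095652 = 0.0996.

Posterior P(H) ≈ 0.0996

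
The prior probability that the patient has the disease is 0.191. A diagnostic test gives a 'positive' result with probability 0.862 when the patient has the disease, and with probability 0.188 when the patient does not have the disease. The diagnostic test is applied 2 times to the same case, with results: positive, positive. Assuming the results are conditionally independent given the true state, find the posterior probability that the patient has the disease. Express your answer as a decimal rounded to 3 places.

Posterior P(H) ≈ 0.832

With H the event that the patient has the disease, the joint likelihood of the observed sequence is P(data|H) = 0.862·0.862 = 0.74304 and P(data|¬H) = 0.188·0.188 = 0.035344.
Bayes: P(H|data) = 0.191·0.74304 / (0.191·0.74304 + 0.809·0.035344) = 0.14192/0.17051 = 0.8323.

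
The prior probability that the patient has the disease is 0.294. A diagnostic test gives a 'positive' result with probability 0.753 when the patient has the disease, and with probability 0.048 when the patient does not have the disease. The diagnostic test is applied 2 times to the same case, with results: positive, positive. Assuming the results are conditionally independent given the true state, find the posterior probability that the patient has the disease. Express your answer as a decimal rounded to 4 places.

With H the event that the patient has the disease, the joint likelihood of the observed sequence is P(data|H) = 0.753·0.753 = 0.56701 and P(data|¬H) = 0.048·0.048 = 0.0023040.
Bayes: P(H|data) = 0.294·0.56701 / (0.294·0.56701 + 0.706·0.0023040) = 0.16670/0.16833 = 0.9903.

Posterior P(H) ≈ 0.9903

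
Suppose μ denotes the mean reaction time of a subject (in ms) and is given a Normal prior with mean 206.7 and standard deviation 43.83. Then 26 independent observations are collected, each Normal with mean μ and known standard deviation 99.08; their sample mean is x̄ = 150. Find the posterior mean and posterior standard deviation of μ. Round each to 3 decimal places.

Posterior mean ≈ 159.313; posterior SD ≈ 17.764

With known σ, the Normal prior is conjugate. Weight on the data is w = (n/σ²)/(n/σ² + 1/τ₀²) = 0.00264851/(0.00264851+0.00052054) = 0.83574.
Posterior mean = w·x̄ + (1−w)·μ₀ = 0.83574·150 + 0.16426·206.7 = 159.313. Posterior variance = 1/(0.00264851+0.00052054) = 315.552, so SD = 17.764.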